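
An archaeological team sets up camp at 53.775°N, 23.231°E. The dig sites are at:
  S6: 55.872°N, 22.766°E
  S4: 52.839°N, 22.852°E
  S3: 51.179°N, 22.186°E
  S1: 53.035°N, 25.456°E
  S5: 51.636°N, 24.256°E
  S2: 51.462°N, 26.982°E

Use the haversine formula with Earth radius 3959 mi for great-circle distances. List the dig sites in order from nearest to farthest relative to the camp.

Computing each great-circle distance from 53.775°N, 23.231°E:
S4 52.839°N, 22.852°E: 66.5 mi
S1 53.035°N, 25.456°E: 104.9 mi
S6 55.872°N, 22.766°E: 146.1 mi
S5 51.636°N, 24.256°E: 153.9 mi
S3 51.179°N, 22.186°E: 184.7 mi
S2 51.462°N, 26.982°E: 224.2 mi

S4, S1, S6, S5, S3, S2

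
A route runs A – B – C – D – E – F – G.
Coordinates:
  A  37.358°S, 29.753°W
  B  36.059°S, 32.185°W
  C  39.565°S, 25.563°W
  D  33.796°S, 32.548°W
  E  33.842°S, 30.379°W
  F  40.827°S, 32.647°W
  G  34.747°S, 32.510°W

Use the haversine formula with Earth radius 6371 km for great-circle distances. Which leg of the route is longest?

C–D

Leg distances:
A→B: 260.5 km
B→C: 700.0 km
C→D: 893.6 km
D→E: 200.4 km
E→F: 802.1 km
F→G: 676.2 km
The longest leg is C–D at 893.6 km.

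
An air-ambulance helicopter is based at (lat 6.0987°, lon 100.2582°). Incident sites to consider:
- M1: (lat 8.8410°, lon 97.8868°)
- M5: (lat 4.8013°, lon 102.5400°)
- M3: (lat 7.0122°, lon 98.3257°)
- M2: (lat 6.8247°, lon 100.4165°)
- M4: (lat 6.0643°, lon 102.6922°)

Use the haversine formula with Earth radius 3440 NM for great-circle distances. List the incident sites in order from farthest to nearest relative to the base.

M1, M5, M4, M3, M2

Distance from the base at (lat 6.0987°, lon 100.2582°) to each:
M1 (lat 8.8410°, lon 97.8868°): 216.9 NM
M5 (lat 4.8013°, lon 102.5400°): 157.1 NM
M4 (lat 6.0643°, lon 102.6922°): 145.3 NM
M3 (lat 7.0122°, lon 98.3257°): 127.6 NM
M2 (lat 6.8247°, lon 100.4165°): 44.6 NM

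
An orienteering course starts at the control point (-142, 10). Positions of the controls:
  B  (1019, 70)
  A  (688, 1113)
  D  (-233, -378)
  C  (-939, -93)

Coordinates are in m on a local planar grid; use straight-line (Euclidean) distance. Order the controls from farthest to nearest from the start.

A, B, C, D

Distances from the start:
A (688, 1113): 1380.4 m
B (1019, 70): 1162.5 m
C (-939, -93): 803.6 m
D (-233, -378): 398.5 m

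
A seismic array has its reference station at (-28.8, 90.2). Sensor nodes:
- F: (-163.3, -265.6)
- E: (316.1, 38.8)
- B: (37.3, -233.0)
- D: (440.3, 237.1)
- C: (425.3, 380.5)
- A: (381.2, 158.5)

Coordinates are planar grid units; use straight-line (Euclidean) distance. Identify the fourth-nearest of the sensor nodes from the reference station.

A

Distances from the reference station ((-28.8, 90.2)):
B: 329.9
E: 348.7
F: 380.4
A: 415.6
D: 491.6
C: 539.0
The fourth-nearest is A at 415.6.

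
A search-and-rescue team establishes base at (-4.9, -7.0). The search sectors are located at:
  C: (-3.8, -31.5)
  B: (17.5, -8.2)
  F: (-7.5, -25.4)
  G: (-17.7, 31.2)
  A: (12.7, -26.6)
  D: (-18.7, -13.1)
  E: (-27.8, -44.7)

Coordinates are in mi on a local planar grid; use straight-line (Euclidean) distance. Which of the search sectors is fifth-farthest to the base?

B

Distance to each, sorted:
E: 44.1 mi
G: 40.3 mi
A: 26.3 mi
C: 24.5 mi
B: 22.4 mi
F: 18.6 mi
D: 15.1 mi
The fifth-farthest is B at 22.4 mi.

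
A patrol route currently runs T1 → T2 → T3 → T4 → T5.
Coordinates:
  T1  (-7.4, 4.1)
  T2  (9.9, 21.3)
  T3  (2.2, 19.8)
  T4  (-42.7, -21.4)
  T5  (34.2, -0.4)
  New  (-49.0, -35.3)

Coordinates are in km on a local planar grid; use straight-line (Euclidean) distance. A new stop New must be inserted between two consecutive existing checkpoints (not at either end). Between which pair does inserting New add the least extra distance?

Added distance for inserting New between each consecutive pair:
T1–T2: 114.6 km
T2–T3: 149.1 km
T3–T4: 29.5 km
T4–T5: 25.8 km
Smallest added distance is 25.8 km, inserting between T4 and T5.

between T4 and T5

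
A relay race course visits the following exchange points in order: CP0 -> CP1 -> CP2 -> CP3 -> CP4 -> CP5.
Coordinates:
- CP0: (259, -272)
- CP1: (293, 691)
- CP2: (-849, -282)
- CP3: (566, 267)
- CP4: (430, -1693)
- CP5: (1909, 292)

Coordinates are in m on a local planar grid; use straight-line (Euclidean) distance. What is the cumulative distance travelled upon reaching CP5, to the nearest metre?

8422 m

Leg distances:
CP0→CP1: 963.6 m  (cumulative 963.6 m)
CP1→CP2: 1500.3 m  (cumulative 2463.9 m)
CP2→CP3: 1517.8 m  (cumulative 3981.7 m)
CP3→CP4: 1964.7 m  (cumulative 5946.4 m)
CP4→CP5: 2475.4 m  (cumulative 8421.8 m)
Cumulative distance at CP5 ≈ 8422 m.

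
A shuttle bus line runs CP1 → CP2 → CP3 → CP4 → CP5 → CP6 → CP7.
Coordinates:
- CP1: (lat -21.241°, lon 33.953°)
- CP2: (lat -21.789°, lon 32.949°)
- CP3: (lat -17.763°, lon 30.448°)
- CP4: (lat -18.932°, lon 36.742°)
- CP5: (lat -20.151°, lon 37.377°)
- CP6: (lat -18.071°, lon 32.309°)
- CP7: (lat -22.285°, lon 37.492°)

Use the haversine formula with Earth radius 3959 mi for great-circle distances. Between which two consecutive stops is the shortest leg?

Leg distances:
CP1→CP2: 74.8 mi
CP2→CP3: 322.2 mi
CP3→CP4: 420.6 mi
CP4→CP5: 93.8 mi
CP5→CP6: 360.7 mi
CP6→CP7: 444.6 mi
The shortest leg is CP1–CP2 at 74.8 mi.

CP1–CP2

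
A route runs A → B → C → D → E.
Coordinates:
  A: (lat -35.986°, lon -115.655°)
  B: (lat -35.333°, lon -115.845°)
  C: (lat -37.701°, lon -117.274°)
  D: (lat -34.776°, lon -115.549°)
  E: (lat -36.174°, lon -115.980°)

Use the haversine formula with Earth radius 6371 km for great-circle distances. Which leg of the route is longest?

C–D

Leg distances:
A→B: 74.6 km
B→C: 292.6 km
C→D: 360.1 km
D→E: 160.3 km
The longest leg is C–D at 360.1 km.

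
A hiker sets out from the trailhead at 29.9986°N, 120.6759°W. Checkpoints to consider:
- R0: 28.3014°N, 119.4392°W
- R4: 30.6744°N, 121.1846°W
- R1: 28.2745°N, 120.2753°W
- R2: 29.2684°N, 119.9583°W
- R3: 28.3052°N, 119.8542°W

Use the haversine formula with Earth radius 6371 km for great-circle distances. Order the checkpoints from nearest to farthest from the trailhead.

R4, R2, R1, R3, R0

Distances from the trailhead:
R4 30.6744°N, 121.1846°W: 89.6 km
R2 29.2684°N, 119.9583°W: 106.8 km
R1 28.2745°N, 120.2753°W: 195.6 km
R3 28.3052°N, 119.8542°W: 204.5 km
R0 28.3014°N, 119.4392°W: 223.7 km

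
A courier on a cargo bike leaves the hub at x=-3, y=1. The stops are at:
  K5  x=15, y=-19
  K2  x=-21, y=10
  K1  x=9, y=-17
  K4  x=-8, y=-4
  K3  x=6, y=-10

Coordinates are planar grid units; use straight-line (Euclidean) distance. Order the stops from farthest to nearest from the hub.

K5, K1, K2, K3, K4

Distances from the hub:
K5 x=15, y=-19: 26.9
K1 x=9, y=-17: 21.6
K2 x=-21, y=10: 20.1
K3 x=6, y=-10: 14.2
K4 x=-8, y=-4: 7.1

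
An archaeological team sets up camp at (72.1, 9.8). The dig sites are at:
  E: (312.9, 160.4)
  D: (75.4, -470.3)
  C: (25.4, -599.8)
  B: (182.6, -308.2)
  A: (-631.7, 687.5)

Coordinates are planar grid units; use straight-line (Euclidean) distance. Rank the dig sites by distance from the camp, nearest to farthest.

E, B, D, C, A

Distances from the camp:
E (312.9, 160.4): 284.0
B (182.6, -308.2): 336.7
D (75.4, -470.3): 480.1
C (25.4, -599.8): 611.4
A (-631.7, 687.5): 977.0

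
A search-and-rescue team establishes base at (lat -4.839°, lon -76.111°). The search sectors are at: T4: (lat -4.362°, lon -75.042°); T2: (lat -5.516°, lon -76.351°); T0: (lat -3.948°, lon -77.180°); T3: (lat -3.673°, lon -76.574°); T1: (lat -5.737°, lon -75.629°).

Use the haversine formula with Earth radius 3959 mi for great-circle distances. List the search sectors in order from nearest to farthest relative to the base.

T2, T1, T4, T3, T0

Distances from the base:
T2 (lat -5.516°, lon -76.351°): 49.6 mi
T1 (lat -5.737°, lon -75.629°): 70.4 mi
T4 (lat -4.362°, lon -75.042°): 80.7 mi
T3 (lat -3.673°, lon -76.574°): 86.7 mi
T0 (lat -3.948°, lon -77.180°): 96.0 mi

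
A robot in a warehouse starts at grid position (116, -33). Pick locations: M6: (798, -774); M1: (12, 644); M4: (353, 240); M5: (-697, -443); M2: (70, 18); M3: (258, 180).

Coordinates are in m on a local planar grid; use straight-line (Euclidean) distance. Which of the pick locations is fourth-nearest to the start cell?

M1

Distances from the start cell ((116, -33)):
M2: 68.7 m
M3: 256.0 m
M4: 361.5 m
M1: 684.9 m
M5: 910.5 m
M6: 1007.1 m
The fourth-nearest is M1 at 684.9 m.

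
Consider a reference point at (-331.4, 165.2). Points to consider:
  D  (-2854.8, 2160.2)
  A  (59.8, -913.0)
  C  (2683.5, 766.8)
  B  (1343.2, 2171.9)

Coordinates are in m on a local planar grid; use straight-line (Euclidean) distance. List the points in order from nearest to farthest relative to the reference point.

A, B, C, D

Distances from the reference point:
A (59.8, -913.0): 1147.0 m
B (1343.2, 2171.9): 2613.6 m
C (2683.5, 766.8): 3074.3 m
D (-2854.8, 2160.2): 3216.8 m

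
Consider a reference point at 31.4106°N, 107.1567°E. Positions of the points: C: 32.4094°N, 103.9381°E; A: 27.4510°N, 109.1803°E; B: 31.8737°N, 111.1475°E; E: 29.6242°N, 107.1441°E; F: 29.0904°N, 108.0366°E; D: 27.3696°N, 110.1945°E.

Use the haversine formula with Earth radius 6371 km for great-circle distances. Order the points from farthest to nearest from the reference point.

Distances from the reference point:
D 27.3696°N, 110.1945°E: 537.1 km
A 27.4510°N, 109.1803°E: 481.9 km
B 31.8737°N, 111.1475°E: 381.3 km
C 32.4094°N, 103.9381°E: 323.5 km
F 29.0904°N, 108.0366°E: 271.5 km
E 29.6242°N, 107.1441°E: 198.6 km

D, A, B, C, F, E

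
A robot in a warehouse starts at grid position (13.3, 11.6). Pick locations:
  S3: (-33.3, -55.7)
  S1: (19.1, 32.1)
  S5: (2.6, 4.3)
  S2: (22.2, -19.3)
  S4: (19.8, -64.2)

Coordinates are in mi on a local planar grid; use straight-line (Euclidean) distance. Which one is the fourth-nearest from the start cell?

Distance to each, sorted:
S5: 13.0 mi
S1: 21.3 mi
S2: 32.2 mi
S4: 76.1 mi
S3: 81.9 mi
The fourth-nearest is S4 at 76.1 mi.

S4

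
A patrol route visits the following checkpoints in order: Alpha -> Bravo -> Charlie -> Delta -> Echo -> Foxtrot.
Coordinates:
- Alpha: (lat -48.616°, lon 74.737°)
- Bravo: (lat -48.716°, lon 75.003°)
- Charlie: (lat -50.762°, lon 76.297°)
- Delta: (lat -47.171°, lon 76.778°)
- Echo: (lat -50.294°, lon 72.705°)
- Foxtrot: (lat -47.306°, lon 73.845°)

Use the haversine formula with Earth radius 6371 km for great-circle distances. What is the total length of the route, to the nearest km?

1470 km

Leg distances:
Alpha→Bravo: 22.5 km  (cumulative 22.5 km)
Bravo→Charlie: 245.8 km  (cumulative 268.2 km)
Charlie→Delta: 400.8 km  (cumulative 669.1 km)
Delta→Echo: 457.9 km  (cumulative 1127.0 km)
Echo→Foxtrot: 342.6 km  (cumulative 1469.6 km)
Total route length ≈ 1470 km.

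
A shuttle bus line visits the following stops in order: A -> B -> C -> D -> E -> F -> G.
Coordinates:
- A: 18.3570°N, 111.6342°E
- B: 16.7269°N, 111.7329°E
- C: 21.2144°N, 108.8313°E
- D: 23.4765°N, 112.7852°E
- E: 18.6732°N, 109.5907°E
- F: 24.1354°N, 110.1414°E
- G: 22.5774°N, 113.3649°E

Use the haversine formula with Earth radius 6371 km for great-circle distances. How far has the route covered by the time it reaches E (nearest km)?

Leg distances:
A→B: 181.6 km  (cumulative 181.6 km)
B→C: 584.8 km  (cumulative 766.4 km)
C→D: 478.1 km  (cumulative 1244.5 km)
D→E: 628.5 km  (cumulative 1873.0 km)
Cumulative distance at E ≈ 1873 km.

1873 km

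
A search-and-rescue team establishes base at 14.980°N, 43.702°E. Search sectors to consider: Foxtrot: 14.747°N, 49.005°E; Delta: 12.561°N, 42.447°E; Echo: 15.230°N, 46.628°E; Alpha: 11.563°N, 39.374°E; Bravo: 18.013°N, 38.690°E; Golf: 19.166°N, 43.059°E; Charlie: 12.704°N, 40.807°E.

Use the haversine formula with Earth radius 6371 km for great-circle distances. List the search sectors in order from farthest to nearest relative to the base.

Distances from the base:
Bravo 18.013°N, 38.690°E: 631.8 km
Alpha 11.563°N, 39.374°E: 603.1 km
Foxtrot 14.747°N, 49.005°E: 570.5 km
Golf 19.166°N, 43.059°E: 470.5 km
Charlie 12.704°N, 40.807°E: 402.2 km
Echo 15.230°N, 46.628°E: 315.3 km
Delta 12.561°N, 42.447°E: 301.2 km

Bravo, Alpha, Foxtrot, Golf, Charlie, Echo, Delta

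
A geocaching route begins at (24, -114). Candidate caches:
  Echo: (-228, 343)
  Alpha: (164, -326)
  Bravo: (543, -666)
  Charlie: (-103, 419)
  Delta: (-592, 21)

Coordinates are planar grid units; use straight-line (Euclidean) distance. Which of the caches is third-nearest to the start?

Distances from the start ((24, -114)):
Alpha: 254.1
Echo: 521.9
Charlie: 547.9
Delta: 630.6
Bravo: 757.7
The third-nearest is Charlie at 547.9.

Charlie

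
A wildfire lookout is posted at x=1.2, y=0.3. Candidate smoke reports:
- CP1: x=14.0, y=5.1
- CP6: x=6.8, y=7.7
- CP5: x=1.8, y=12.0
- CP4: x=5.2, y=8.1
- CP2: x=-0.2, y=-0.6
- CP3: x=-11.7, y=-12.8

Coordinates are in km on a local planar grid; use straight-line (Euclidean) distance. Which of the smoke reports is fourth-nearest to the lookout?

Distance to each, sorted:
CP2: 1.7 km
CP4: 8.8 km
CP6: 9.3 km
CP5: 11.7 km
CP1: 13.7 km
CP3: 18.4 km
The fourth-nearest is CP5 at 11.7 km.

CP5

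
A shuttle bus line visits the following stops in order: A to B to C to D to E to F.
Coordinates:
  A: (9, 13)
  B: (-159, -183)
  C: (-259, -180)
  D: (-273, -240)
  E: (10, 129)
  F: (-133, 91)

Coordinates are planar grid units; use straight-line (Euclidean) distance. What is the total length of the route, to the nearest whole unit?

Leg distances:
A→B: 258.1  (cumulative 258.1)
B→C: 100.0  (cumulative 358.2)
C→D: 61.6  (cumulative 419.8)
D→E: 465.0  (cumulative 884.8)
E→F: 148.0  (cumulative 1032.8)
Total route length ≈ 1033.

1033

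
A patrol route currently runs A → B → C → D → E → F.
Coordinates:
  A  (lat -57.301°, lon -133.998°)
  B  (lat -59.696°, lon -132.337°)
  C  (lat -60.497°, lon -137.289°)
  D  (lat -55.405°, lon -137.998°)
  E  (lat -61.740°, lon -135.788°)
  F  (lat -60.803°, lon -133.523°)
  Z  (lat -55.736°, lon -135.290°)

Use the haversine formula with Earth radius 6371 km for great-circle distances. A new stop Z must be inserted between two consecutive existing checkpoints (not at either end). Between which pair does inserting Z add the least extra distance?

between D and E

Added distance for inserting Z between each consecutive pair:
A–B: 381.8 km
B–C: 727.5 km
C–D: 148.6 km
D–E: 126.5 km
E–F: 1081.3 km
Smallest added distance is 126.5 km, inserting between D and E.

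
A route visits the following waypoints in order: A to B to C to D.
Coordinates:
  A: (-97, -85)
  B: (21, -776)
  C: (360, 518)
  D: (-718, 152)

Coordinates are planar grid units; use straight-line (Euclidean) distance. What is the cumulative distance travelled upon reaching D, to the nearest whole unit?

Leg distances:
A→B: 701.0  (cumulative 701.0)
B→C: 1337.7  (cumulative 2038.7)
C→D: 1138.4  (cumulative 3177.1)
Cumulative distance at D ≈ 3177.

3177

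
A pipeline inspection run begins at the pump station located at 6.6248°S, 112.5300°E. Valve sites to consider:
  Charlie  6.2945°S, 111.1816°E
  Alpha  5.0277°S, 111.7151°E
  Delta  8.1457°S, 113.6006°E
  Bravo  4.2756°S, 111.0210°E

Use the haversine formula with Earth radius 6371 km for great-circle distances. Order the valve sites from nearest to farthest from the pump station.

Charlie, Alpha, Delta, Bravo

Distances from the pump station:
Charlie 6.2945°S, 111.1816°E: 153.4 km
Alpha 5.0277°S, 111.7151°E: 199.2 km
Delta 8.1457°S, 113.6006°E: 206.2 km
Bravo 4.2756°S, 111.0210°E: 310.1 km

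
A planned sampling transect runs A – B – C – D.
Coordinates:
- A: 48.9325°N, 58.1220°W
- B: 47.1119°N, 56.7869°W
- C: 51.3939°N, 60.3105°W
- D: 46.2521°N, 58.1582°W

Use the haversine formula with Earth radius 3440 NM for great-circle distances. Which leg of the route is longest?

Leg distances:
A→B: 121.7 NM
B→C: 291.7 NM
C→D: 320.2 NM
The longest leg is C–D at 320.2 NM.

C–D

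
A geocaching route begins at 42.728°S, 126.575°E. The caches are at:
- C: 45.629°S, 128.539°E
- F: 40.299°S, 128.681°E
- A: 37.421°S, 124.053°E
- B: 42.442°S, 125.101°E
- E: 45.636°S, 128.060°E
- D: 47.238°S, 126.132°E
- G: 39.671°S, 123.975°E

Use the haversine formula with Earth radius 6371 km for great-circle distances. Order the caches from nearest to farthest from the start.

Distances from the start:
B 42.442°S, 125.101°E: 124.8 km
F 40.299°S, 128.681°E: 322.0 km
E 45.636°S, 128.060°E: 344.3 km
C 45.629°S, 128.539°E: 358.6 km
G 39.671°S, 123.975°E: 403.5 km
D 47.238°S, 126.132°E: 502.7 km
A 37.421°S, 124.053°E: 627.8 km

B, F, E, C, G, D, A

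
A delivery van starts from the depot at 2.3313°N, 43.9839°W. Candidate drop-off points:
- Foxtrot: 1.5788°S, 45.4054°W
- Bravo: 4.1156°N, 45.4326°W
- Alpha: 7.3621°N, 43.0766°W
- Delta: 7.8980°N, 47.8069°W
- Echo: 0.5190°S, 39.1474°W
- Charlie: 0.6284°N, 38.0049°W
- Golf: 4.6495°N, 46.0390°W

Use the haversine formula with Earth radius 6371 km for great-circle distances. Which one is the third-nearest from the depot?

Foxtrot

Distances from the depot (2.3313°N, 43.9839°W):
Bravo: 255.4 km
Golf: 344.2 km
Foxtrot: 462.6 km
Alpha: 568.4 km
Echo: 624.1 km
Charlie: 691.0 km
Delta: 749.8 km
The third-nearest is Foxtrot at 462.6 km.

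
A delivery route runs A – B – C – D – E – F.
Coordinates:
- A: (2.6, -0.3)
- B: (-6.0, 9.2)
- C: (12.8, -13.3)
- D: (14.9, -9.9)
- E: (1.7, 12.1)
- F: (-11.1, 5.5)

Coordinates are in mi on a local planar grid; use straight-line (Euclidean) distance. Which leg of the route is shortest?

C–D

Leg distances:
A→B: 12.8 mi
B→C: 29.3 mi
C→D: 4.0 mi
D→E: 25.7 mi
E→F: 14.4 mi
The shortest leg is C–D at 4.0 mi.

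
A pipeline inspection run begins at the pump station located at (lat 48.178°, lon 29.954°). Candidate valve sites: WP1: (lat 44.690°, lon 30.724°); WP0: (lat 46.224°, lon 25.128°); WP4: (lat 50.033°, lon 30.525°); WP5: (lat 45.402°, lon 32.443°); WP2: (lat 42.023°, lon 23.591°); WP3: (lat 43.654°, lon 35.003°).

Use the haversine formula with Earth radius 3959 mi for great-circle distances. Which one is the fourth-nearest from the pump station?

Distance to each, sorted:
WP4: 130.8 mi
WP5: 225.0 mi
WP1: 243.8 mi
WP0: 263.7 mi
WP3: 395.6 mi
WP2: 526.1 mi
The fourth-nearest is WP0 at 263.7 mi.

WP0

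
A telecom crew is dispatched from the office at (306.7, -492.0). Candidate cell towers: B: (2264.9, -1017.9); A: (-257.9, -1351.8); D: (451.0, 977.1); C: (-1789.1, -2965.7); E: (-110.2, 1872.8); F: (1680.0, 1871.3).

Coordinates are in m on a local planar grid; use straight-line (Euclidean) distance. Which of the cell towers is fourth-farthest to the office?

Distances from the office ((306.7, -492.0)):
C: 3242.2 m
F: 2733.3 m
E: 2401.3 m
B: 2027.6 m
D: 1476.2 m
A: 1028.6 m
The fourth-farthest is B at 2027.6 m.

B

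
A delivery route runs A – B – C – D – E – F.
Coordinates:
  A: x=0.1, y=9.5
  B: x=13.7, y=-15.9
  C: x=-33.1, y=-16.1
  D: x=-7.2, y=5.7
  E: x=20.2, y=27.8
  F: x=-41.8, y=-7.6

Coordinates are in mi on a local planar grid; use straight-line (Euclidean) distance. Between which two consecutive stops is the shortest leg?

Leg distances:
A→B: 28.8 mi
B→C: 46.8 mi
C→D: 33.9 mi
D→E: 35.2 mi
E→F: 71.4 mi
The shortest leg is A–B at 28.8 mi.

A–B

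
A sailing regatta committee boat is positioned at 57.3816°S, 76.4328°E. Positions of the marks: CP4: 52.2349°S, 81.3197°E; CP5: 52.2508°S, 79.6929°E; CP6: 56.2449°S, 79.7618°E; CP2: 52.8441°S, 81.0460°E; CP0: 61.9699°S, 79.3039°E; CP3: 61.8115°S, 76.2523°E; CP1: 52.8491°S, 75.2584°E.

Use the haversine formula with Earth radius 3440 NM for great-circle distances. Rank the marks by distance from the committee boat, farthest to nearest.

Computing each great-circle distance from 57.3816°S, 76.4328°E:
CP4 52.2349°S, 81.3197°E: 352.0 NM
CP5 52.2508°S, 79.6929°E: 328.0 NM
CP2 52.8441°S, 81.0460°E: 315.0 NM
CP0 61.9699°S, 79.3039°E: 288.8 NM
CP1 52.8491°S, 75.2584°E: 275.1 NM
CP3 61.8115°S, 76.2523°E: 266.0 NM
CP6 56.2449°S, 79.7618°E: 128.9 NM

CP4, CP5, CP2, CP0, CP1, CP3, CP6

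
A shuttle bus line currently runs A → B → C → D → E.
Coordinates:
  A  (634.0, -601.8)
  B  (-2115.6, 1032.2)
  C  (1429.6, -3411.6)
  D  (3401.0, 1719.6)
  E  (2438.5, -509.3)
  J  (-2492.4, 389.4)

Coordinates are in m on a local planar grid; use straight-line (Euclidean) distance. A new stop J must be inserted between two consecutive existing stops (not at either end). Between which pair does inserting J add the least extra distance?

between B and C

Added distance for inserting J between each consecutive pair:
A–B: 826.4 m
B–C: 522.1 m
C–D: 6006.4 m
D–E: 8625.9 m
Smallest added distance is 522.1 m, inserting between B and C.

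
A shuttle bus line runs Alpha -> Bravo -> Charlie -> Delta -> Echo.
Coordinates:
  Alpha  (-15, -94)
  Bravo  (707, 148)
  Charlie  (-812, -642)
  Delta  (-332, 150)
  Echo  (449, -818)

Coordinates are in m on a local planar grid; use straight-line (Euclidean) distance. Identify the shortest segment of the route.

Leg distances:
Alpha→Bravo: 761.5 m
Bravo→Charlie: 1712.2 m
Charlie→Delta: 926.1 m
Delta→Echo: 1243.8 m
The shortest leg is Alpha–Bravo at 761.5 m.

Alpha–Bravo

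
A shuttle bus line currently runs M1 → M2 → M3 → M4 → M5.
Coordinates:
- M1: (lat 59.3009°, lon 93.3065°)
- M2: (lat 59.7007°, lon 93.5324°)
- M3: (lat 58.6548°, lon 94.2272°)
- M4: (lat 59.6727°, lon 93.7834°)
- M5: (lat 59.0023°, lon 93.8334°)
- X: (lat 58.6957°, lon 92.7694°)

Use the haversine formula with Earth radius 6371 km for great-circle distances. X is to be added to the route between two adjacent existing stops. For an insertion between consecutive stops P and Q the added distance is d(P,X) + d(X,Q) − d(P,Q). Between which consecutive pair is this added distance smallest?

Added distance for inserting X between each consecutive pair:
M1–M2: 147.6 km
M2–M3: 81.4 km
M3–M4: 91.5 km
M4–M5: 118.5 km
Smallest added distance is 81.4 km, inserting between M2 and M3.

between M2 and M3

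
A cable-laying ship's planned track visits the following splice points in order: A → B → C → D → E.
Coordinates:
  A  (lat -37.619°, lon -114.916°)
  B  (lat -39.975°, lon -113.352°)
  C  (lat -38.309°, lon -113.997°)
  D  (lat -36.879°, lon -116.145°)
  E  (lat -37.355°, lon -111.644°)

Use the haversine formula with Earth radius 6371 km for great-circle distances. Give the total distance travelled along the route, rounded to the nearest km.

Leg distances:
A→B: 294.9 km  (cumulative 294.9 km)
B→C: 193.4 km  (cumulative 488.4 km)
C→D: 247.2 km  (cumulative 735.5 km)
D→E: 402.5 km  (cumulative 1138.1 km)
Total route length ≈ 1138 km.

1138 km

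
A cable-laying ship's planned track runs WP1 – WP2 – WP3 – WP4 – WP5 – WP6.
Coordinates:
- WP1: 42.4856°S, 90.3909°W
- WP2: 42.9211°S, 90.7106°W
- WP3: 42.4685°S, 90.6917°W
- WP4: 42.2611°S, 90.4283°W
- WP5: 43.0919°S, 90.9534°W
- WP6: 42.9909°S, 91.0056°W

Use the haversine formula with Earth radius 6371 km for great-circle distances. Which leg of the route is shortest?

Leg distances:
WP1→WP2: 55.0 km
WP2→WP3: 50.4 km
WP3→WP4: 31.6 km
WP4→WP5: 101.9 km
WP5→WP6: 12.0 km
The shortest leg is WP5–WP6 at 12.0 km.

WP5–WP6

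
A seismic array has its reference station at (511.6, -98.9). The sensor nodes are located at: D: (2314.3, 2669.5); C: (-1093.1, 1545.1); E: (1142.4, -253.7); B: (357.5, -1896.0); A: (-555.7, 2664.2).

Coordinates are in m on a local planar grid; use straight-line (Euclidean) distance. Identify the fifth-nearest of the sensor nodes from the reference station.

Distances from the reference station ((511.6, -98.9)):
E: 649.5 m
B: 1803.7 m
C: 2297.3 m
A: 2962.1 m
D: 3303.6 m
The fifth-nearest is D at 3303.6 m.

D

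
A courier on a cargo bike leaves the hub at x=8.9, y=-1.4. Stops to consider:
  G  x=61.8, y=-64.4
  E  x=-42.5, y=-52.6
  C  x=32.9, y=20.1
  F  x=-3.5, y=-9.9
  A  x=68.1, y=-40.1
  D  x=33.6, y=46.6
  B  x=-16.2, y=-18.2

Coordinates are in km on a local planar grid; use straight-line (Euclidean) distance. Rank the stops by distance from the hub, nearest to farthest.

Computing each straight-line distance from x=8.9, y=-1.4:
F x=-3.5, y=-9.9: 15.0 km
B x=-16.2, y=-18.2: 30.2 km
C x=32.9, y=20.1: 32.2 km
D x=33.6, y=46.6: 54.0 km
A x=68.1, y=-40.1: 70.7 km
E x=-42.5, y=-52.6: 72.5 km
G x=61.8, y=-64.4: 82.3 km

F, B, C, D, A, E, G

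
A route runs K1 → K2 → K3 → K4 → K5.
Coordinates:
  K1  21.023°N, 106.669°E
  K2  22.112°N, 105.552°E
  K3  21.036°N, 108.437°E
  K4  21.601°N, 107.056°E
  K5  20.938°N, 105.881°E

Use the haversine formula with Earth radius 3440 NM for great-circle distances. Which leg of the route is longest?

Leg distances:
K1→K2: 90.4 NM
K2→K3: 173.5 NM
K3→K4: 84.4 NM
K4→K5: 76.9 NM
The longest leg is K2–K3 at 173.5 NM.

K2–K3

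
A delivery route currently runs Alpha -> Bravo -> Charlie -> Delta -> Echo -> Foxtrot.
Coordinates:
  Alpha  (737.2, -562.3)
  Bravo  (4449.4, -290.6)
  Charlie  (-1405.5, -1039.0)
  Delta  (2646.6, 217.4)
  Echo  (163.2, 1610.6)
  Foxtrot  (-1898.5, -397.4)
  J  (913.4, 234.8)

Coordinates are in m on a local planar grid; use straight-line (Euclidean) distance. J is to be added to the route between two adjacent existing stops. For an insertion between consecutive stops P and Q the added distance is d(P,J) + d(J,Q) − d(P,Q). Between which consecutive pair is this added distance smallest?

Added distance for inserting J between each consecutive pair:
Alpha–Bravo: 669.0 m
Bravo–Charlie: 318.0 m
Charlie–Delta: 136.6 m
Delta–Echo: 452.8 m
Echo–Foxtrot: 1571.2 m
Smallest added distance is 136.6 m, inserting between Charlie and Delta.

between Charlie and Delta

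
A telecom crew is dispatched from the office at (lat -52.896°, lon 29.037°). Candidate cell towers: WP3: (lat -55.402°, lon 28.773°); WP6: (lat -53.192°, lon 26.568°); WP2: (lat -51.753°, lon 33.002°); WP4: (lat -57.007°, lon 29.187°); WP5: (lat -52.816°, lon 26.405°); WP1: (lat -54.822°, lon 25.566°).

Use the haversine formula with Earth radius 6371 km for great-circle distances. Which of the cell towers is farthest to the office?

WP4

Distance to each, sorted:
WP4: 457.2 km
WP1: 312.5 km
WP2: 297.9 km
WP3: 279.2 km
WP5: 176.9 km
WP6: 168.3 km
The farthest is WP4 at 457.2 km.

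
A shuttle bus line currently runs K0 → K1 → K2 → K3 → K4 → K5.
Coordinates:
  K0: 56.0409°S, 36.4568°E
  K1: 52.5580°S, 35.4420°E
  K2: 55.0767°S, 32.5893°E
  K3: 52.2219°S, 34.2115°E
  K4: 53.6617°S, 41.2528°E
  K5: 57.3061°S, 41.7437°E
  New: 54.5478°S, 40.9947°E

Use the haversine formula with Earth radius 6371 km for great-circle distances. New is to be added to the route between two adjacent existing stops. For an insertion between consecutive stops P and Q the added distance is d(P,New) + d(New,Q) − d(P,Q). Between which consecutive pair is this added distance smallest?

between K4 and K5

Added distance for inserting New between each consecutive pair:
K0–K1: 367.1 km
K1–K2: 632.8 km
K2–K3: 725.1 km
K3–K4: 120.5 km
K4–K5: 3.8 km
Smallest added distance is 3.8 km, inserting between K4 and K5.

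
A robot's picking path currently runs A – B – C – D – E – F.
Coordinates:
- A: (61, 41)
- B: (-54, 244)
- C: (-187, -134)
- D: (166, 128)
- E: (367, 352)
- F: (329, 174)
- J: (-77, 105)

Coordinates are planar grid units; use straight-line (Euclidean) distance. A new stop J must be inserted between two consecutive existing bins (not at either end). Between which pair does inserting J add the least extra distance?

between B and C

Added distance for inserting J between each consecutive pair:
A–B: 59.7
B–C: 3.3
C–D: 67.6
D–E: 451.2
E–F: 737.9
Smallest added distance is 3.3, inserting between B and C.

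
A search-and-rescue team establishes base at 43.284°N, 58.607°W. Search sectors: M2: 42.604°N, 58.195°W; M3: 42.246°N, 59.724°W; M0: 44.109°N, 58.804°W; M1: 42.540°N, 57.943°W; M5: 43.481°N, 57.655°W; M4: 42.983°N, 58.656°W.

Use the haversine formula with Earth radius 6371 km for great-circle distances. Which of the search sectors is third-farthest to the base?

M0

Distances from the base (43.284°N, 58.607°W):
M3: 147.1 km
M1: 98.8 km
M0: 93.1 km
M2: 82.7 km
M5: 80.0 km
M4: 33.7 km
The third-farthest is M0 at 93.1 km.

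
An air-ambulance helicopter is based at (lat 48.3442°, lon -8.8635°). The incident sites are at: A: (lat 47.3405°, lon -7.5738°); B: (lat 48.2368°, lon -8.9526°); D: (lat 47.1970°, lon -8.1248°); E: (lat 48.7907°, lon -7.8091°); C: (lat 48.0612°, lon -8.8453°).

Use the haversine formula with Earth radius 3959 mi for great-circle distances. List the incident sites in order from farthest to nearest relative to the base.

Distances from the base:
A (lat 47.3405°, lon -7.5738°): 91.6 mi
D (lat 47.1970°, lon -8.1248°): 86.4 mi
E (lat 48.7907°, lon -7.8091°): 57.2 mi
C (lat 48.0612°, lon -8.8453°): 19.6 mi
B (lat 48.2368°, lon -8.9526°): 8.5 mi

A, D, E, C, B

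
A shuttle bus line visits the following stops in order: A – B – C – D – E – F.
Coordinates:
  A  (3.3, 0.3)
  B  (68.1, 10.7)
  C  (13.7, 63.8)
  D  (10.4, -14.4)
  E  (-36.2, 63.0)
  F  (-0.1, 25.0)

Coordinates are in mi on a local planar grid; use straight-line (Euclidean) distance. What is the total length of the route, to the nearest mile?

363 mi

Leg distances:
A→B: 65.6 mi  (cumulative 65.6 mi)
B→C: 76.0 mi  (cumulative 141.6 mi)
C→D: 78.3 mi  (cumulative 219.9 mi)
D→E: 90.3 mi  (cumulative 310.3 mi)
E→F: 52.4 mi  (cumulative 362.7 mi)
Total route length ≈ 363 mi.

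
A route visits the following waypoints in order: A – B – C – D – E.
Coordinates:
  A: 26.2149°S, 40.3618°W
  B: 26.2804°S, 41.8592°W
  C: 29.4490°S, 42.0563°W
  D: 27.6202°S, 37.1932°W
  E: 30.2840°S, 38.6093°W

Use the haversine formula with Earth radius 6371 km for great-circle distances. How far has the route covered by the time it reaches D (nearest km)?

1019 km

Leg distances:
A→B: 149.5 km  (cumulative 149.5 km)
B→C: 352.9 km  (cumulative 502.4 km)
C→D: 516.7 km  (cumulative 1019.1 km)
Cumulative distance at D ≈ 1019 km.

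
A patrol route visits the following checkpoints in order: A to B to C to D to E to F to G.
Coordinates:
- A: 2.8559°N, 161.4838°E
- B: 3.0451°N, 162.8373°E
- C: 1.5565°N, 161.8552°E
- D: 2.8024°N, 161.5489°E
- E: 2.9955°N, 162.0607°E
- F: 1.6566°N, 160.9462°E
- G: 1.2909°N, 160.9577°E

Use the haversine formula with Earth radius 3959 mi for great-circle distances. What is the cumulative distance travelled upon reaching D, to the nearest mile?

306 mi

Leg distances:
A→B: 94.3 mi  (cumulative 94.3 mi)
B→C: 123.2 mi  (cumulative 217.5 mi)
C→D: 88.6 mi  (cumulative 306.2 mi)
Cumulative distance at D ≈ 306 mi.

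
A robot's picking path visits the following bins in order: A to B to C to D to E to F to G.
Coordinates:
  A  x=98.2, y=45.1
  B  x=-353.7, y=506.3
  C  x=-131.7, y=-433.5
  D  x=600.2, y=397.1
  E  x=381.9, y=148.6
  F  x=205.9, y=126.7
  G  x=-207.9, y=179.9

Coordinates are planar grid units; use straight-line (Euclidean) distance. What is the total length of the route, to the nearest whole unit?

3644

Leg distances:
A→B: 645.7  (cumulative 645.7)
B→C: 965.7  (cumulative 1611.4)
C→D: 1107.1  (cumulative 2718.4)
D→E: 330.8  (cumulative 3049.2)
E→F: 177.4  (cumulative 3226.5)
F→G: 417.2  (cumulative 3643.7)
Total route length ≈ 3644.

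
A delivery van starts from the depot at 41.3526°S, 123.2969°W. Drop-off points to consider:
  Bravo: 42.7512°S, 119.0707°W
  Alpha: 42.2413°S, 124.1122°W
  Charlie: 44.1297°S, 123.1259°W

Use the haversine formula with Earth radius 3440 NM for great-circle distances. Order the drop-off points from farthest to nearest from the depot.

Distance from the depot at 41.3526°S, 123.2969°W to each:
Bravo 42.7512°S, 119.0707°W: 206.2 NM
Charlie 44.1297°S, 123.1259°W: 166.9 NM
Alpha 42.2413°S, 124.1122°W: 64.6 NM

Bravo, Charlie, Alpha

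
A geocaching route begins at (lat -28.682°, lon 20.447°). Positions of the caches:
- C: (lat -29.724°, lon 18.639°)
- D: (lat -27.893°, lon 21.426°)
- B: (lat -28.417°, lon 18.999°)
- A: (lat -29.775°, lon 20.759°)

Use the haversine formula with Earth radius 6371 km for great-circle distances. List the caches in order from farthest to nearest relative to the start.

C, B, D, A

Distance from the start at (lat -28.682°, lon 20.447°) to each:
C (lat -29.724°, lon 18.639°): 210.3 km
B (lat -28.417°, lon 18.999°): 144.5 km
D (lat -27.893°, lon 21.426°): 129.9 km
A (lat -29.775°, lon 20.759°): 125.3 km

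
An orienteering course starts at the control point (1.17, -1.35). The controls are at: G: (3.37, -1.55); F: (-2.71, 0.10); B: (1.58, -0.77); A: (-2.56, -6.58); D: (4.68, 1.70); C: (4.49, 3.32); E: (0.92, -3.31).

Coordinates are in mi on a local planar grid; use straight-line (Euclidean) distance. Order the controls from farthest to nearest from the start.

Computing each straight-line distance from (1.17, -1.35):
A (-2.56, -6.58): 6.4 mi
C (4.49, 3.32): 5.7 mi
D (4.68, 1.70): 4.7 mi
F (-2.71, 0.10): 4.1 mi
G (3.37, -1.55): 2.2 mi
E (0.92, -3.31): 2.0 mi
B (1.58, -0.77): 0.7 mi

A, C, D, F, G, E, B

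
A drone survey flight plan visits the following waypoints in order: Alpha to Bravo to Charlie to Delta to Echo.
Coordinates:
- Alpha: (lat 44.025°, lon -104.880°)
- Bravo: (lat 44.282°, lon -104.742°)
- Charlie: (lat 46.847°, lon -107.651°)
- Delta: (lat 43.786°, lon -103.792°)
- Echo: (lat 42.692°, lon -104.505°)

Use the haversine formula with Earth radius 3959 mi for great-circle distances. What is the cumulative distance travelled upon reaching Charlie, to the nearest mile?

Leg distances:
Alpha→Bravo: 19.0 mi  (cumulative 19.0 mi)
Bravo→Charlie: 226.3 mi  (cumulative 245.3 mi)
Cumulative distance at Charlie ≈ 245 mi.

245 mi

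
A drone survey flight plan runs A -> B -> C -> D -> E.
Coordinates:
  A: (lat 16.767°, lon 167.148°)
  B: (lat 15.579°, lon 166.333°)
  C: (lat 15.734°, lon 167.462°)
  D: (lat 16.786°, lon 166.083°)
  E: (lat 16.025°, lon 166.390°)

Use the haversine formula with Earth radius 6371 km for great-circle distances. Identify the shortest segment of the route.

Leg distances:
A→B: 158.2 km
B→C: 122.1 km
C→D: 188.0 km
D→E: 90.7 km
The shortest leg is D–E at 90.7 km.

D–E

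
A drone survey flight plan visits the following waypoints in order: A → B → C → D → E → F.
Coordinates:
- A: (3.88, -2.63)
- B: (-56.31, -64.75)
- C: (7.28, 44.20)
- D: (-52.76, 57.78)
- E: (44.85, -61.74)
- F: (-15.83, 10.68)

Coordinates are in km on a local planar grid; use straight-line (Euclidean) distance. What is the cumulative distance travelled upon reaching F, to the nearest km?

Leg distances:
A→B: 86.5 km  (cumulative 86.5 km)
B→C: 126.1 km  (cumulative 212.6 km)
C→D: 61.6 km  (cumulative 274.2 km)
D→E: 154.3 km  (cumulative 428.5 km)
E→F: 94.5 km  (cumulative 523.0 km)
Cumulative distance at F ≈ 523 km.

523 km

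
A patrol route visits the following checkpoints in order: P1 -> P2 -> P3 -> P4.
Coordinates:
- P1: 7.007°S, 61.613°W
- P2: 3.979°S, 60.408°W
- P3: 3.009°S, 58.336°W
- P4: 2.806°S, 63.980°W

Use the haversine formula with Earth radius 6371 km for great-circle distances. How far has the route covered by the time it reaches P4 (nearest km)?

1243 km

Leg distances:
P1→P2: 362.1 km  (cumulative 362.1 km)
P2→P3: 254.0 km  (cumulative 616.1 km)
P3→P4: 627.2 km  (cumulative 1243.3 km)
Cumulative distance at P4 ≈ 1243 km.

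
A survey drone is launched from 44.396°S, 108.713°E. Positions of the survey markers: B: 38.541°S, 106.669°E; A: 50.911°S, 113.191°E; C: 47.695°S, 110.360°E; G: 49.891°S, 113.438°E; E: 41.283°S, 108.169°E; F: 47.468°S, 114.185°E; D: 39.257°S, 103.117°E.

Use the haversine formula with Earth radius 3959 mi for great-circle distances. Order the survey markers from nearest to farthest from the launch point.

Distance from the launch point at 44.396°S, 108.713°E to each:
E 41.283°S, 108.169°E: 216.9 mi
C 47.695°S, 110.360°E: 241.2 mi
F 47.468°S, 114.185°E: 337.8 mi
B 38.541°S, 106.669°E: 418.1 mi
G 49.891°S, 113.438°E: 439.7 mi
D 39.257°S, 103.117°E: 457.0 mi
A 50.911°S, 113.191°E: 495.9 mi

E, C, F, B, G, D, A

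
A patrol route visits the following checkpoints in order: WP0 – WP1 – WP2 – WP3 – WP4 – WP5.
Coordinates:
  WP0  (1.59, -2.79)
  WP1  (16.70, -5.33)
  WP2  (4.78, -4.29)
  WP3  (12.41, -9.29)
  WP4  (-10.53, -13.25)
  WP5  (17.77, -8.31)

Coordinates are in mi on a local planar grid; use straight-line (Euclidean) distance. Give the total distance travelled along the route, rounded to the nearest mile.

88 mi

Leg distances:
WP0→WP1: 15.3 mi  (cumulative 15.3 mi)
WP1→WP2: 12.0 mi  (cumulative 27.3 mi)
WP2→WP3: 9.1 mi  (cumulative 36.4 mi)
WP3→WP4: 23.3 mi  (cumulative 59.7 mi)
WP4→WP5: 28.7 mi  (cumulative 88.4 mi)
Total route length ≈ 88 mi.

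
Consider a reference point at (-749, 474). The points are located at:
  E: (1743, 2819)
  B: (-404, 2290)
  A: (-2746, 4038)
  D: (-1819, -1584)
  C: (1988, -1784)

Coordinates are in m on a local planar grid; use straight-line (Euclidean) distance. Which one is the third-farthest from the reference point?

E

Distance to each, sorted:
A: 4085.4 m
C: 3548.2 m
E: 3421.9 m
D: 2319.5 m
B: 1848.5 m
The third-farthest is E at 3421.9 m.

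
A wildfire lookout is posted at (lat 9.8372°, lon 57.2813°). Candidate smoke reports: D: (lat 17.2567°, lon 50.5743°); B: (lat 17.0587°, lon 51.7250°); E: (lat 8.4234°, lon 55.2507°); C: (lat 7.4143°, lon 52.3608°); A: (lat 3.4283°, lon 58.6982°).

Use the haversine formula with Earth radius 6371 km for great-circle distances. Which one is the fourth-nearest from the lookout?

Distance to each, sorted:
E: 272.8 km
C: 604.3 km
A: 729.6 km
B: 1002.6 km
D: 1097.9 km
The fourth-nearest is B at 1002.6 km.

B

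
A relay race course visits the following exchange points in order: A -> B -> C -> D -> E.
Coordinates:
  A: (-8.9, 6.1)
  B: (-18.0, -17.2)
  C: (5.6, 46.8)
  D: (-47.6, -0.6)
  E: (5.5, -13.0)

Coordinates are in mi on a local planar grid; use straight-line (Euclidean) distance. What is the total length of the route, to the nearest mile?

219 mi

Leg distances:
A→B: 25.0 mi  (cumulative 25.0 mi)
B→C: 68.2 mi  (cumulative 93.2 mi)
C→D: 71.3 mi  (cumulative 164.5 mi)
D→E: 54.5 mi  (cumulative 219.0 mi)
Total route length ≈ 219 mi.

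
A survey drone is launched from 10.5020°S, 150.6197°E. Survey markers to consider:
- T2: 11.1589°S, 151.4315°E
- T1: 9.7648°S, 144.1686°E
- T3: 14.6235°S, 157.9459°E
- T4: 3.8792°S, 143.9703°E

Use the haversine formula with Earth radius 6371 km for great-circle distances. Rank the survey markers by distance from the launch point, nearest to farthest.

T2, T1, T3, T4

Distance from the launch point at 10.5020°S, 150.6197°E to each:
T2 11.1589°S, 151.4315°E: 114.9 km
T1 9.7648°S, 144.1686°E: 710.9 km
T3 14.6235°S, 157.9459°E: 917.6 km
T4 3.8792°S, 143.9703°E: 1039.1 km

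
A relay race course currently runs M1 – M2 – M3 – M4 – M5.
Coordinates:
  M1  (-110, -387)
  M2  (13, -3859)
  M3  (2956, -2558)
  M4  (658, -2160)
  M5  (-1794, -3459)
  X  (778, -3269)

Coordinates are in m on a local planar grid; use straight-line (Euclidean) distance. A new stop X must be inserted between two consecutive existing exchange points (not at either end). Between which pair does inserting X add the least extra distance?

Added distance for inserting X between each consecutive pair:
M1–M2: 507.6 m
M2–M3: 39.5 m
M3–M4: 1074.4 m
M4–M5: 919.6 m
Smallest added distance is 39.5 m, inserting between M2 and M3.

between M2 and M3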